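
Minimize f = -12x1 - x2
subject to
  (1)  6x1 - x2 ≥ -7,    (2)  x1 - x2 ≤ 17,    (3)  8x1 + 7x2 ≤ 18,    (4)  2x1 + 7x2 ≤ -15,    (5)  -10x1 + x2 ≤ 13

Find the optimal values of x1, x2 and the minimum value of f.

Extreme points and f = -12x1 - x2:
  (-16/11, -19/11) → f = 211/11
  (-3/2, -2) → f = 20
  (137/15, -118/15) → f = -1526/15
  (-10/3, -61/3) → f = 181/3
  (11/2, -26/7) → f = -436/7

x1 = 137/15, x2 = -118/15, minimum f = -1526/15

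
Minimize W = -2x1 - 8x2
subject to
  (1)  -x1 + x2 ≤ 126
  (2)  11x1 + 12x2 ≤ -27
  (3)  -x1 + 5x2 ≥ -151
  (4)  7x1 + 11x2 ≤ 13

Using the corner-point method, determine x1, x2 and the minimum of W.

The optimum lies where -x1 + x2 = 126 and 7x1 + 11x2 = 13.
Solving simultaneously gives x1 = -1373/18, x2 = 895/18.

x1 = -1373/18, x2 = 895/18, minimum W = -2207/9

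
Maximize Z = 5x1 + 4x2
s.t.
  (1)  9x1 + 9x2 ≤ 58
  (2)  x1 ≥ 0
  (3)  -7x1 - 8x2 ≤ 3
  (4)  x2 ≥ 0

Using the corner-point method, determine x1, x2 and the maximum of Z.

The optimum lies where 9x1 + 9x2 = 58 and x2 = 0.
Solving simultaneously gives x1 = 58/9, x2 = 0.

x1 = 58/9, x2 = 0, maximum Z = 290/9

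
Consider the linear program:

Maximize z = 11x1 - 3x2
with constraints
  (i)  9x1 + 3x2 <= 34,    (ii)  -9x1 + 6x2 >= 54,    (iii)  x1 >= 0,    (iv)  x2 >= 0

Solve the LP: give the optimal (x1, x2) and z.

Extreme points and z = 11x1 - 3x2:
  (14/27, 88/9) → z = -638/27
  (0, 34/3) → z = -34
  (0, 9) → z = -27

x1 = 14/27, x2 = 88/9, maximum z = -638/27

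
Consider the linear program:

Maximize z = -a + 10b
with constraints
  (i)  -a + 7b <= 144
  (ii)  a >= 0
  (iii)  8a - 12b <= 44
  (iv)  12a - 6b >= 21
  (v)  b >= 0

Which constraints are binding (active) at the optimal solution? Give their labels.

Extreme points and z = -a + 10b:
  (509/11, 299/11) → z = 2481/11
  (337/26, 583/26) → z = 5493/26
  (11/2, 0) → z = -11/2
  (7/4, 0) → z = -7/4

The maximum is at (509/11, 299/11). Substituting into each constraint, equality holds for (i) and (iii); the remaining constraints have slack.

(i) and (iii)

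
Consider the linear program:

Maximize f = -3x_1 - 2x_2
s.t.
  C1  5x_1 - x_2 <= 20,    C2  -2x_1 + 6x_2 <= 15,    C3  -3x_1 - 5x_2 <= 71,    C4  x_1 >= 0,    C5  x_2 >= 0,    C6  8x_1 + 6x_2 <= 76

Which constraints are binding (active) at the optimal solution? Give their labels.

Vertices and f = -3x_1 - 2x_2:
  (135/28, 115/28) → f = -635/28
  (4, 0) → f = -12
  (0, 5/2) → f = -5
  (0, 0) → f = 0

The maximum is at (0, 0). Substituting into each constraint, equality holds for C4 and C5; the remaining constraints have slack.

C4 and C5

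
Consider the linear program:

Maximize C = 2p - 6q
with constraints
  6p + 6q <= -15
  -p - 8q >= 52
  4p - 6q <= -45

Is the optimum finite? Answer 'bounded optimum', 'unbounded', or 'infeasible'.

unbounded

From the feasible point (-336/19, -163/38), moving in the direction (-6, -4) keeps every constraint satisfied while C increases without bound.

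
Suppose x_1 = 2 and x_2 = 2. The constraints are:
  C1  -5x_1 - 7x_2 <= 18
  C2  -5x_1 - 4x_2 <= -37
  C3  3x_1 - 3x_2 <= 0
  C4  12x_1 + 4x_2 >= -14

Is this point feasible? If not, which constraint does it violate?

Constraint C2: -5x_1 - 4x_2 = -18, which is not ≤ -37. All other constraints are satisfied.

not feasible — violates C2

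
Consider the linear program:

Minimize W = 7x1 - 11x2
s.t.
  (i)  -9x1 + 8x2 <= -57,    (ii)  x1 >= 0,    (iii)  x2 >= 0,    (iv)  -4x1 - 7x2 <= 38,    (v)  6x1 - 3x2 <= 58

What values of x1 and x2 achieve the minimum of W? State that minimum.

Feasible corners and W = 7x1 - 11x2:
  (19/3, 0) → W = 133/3
  (293/21, 60/7) → W = 71/21
  (29/3, 0) → W = 203/3

At the optimal vertex, -9x1 + 8x2 = -57 and 6x1 - 3x2 = 58.
Solving simultaneously gives x1 = 293/21, x2 = 60/7.

x1 = 293/21, x2 = 60/7, minimum W = 71/21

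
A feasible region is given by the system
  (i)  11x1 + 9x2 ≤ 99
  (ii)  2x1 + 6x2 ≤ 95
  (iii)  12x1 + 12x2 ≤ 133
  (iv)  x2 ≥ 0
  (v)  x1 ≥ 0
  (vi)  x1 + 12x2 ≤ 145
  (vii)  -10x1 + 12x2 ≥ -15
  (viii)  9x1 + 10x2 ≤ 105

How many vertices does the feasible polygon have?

Intersecting each pair of boundary lines and keeping only the points that satisfy every inequality leaves:
  (441/74, 275/74)
  (45/29, 264/29)
  (0, 0)
  (3/2, 0)
  (0, 21/2)

5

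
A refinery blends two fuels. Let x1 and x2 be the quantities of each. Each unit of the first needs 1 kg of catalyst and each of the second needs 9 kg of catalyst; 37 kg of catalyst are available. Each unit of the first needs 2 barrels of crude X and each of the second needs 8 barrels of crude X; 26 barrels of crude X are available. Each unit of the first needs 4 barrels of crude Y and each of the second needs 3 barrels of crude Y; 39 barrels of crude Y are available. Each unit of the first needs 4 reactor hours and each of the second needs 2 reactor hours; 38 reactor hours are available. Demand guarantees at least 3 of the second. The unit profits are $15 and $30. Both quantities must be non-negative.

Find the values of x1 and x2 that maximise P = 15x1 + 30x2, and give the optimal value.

x1 = 1, x2 = 3, maximum P = 105

Feasible corners and P = 15x1 + 30x2:
  (0, 13/4) → P = 195/2
  (0, 3) → P = 90
  (1, 3) → P = 105

The optimum lies where 2x1 + 8x2 = 26 and x2 = 3.
Solving simultaneously gives x1 = 1, x2 = 3.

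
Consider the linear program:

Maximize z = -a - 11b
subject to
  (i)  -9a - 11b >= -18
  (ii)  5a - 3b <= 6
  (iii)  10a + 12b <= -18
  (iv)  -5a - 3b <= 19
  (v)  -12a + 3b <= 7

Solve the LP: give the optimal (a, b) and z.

At the optimal vertex, 5a - 3b = 6 and -5a - 3b = 19.
Solving simultaneously gives a = -13/10, b = -25/6.

a = -13/10, b = -25/6, maximum z = 707/15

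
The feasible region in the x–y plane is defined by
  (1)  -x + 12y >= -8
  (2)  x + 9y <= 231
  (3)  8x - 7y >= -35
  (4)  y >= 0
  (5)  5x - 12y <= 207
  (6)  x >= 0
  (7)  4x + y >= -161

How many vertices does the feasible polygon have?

6

Of the 21 pairwise boundary intersections, those satisfying every inequality are:
  (8, 0)
  (199/4, 167/48)
  (1302/79, 1883/79)
  (1545/19, 316/19)
  (0, 5)
  (0, 0)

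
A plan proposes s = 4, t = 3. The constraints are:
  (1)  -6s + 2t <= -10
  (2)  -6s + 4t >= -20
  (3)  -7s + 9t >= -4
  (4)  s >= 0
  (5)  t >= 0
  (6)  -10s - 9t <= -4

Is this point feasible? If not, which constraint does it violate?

(1): -18 ≤ -10 ✓
(2): -12 ≥ -20 ✓
(3): -1 ≥ -4 ✓
(4): 4 ≥ 0 ✓
(5): 3 ≥ 0 ✓
(6): -67 ≤ -4 ✓

feasible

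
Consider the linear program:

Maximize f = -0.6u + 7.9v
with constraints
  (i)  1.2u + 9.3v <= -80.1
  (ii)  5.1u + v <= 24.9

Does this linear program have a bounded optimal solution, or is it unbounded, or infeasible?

unbounded

From the feasible point (10389/1541, -14613/1541), moving in the direction (-9.3, 1.2) keeps every constraint satisfied while f increases without bound.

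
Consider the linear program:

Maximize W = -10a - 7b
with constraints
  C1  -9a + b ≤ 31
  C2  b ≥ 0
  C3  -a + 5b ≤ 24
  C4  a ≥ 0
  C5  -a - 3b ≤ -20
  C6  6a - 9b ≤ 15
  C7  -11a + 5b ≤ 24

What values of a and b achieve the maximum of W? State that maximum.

Extreme points and W = -10a - 7b:
  (7/2, 11/2) → W = -147/2
  (97/7, 53/7) → W = -1341/7
  (25/3, 35/9) → W = -995/9

a = 7/2, b = 11/2, maximum W = -147/2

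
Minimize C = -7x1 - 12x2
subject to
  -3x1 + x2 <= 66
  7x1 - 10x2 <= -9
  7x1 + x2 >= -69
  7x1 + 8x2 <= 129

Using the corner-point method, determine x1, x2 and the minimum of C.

x1 = -399/31, x2 = 849/31, minimum C = -7395/31

Feasible corners and C = -7x1 - 12x2:
  (-27/2, 51/2) → C = -423/2
  (-399/31, 849/31) → C = -7395/31
  (-699/77, -60/11) → C = 129
  (29/3, 23/3) → C = -479/3

The binding constraints are -3x1 + x2 = 66 and 7x1 + 8x2 = 129.
Solving simultaneously gives x1 = -399/31, x2 = 849/31.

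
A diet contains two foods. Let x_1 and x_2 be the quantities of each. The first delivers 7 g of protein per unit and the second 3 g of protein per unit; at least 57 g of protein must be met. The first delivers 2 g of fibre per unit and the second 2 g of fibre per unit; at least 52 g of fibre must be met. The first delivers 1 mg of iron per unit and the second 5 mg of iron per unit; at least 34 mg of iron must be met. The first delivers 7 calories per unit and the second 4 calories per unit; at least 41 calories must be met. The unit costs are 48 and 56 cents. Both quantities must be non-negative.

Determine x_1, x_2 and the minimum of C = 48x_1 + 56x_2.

Vertices and C = 48x_1 + 56x_2:
  (0, 26) → C = 1456
  (34, 0) → C = 1632
  (24, 2) → C = 1264
The feasible region is unbounded (it extends along (0, 1), (1, 0)), but C strictly increases along every unbounded feasible direction, so there is no improving ray and the minimum is attained at a vertex.

x_1 = 24, x_2 = 2, minimum C = 1264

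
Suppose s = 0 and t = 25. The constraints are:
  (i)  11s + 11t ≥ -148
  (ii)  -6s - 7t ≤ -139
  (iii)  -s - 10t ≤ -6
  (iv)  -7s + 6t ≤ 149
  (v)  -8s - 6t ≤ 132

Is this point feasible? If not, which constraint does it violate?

not feasible — violates (iv)

Constraint (iv): -7s + 6t = 150, which is not ≤ 149. All other constraints are satisfied.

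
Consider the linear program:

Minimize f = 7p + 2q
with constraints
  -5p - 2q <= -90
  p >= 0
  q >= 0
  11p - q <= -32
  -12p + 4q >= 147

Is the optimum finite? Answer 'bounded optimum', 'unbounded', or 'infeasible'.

Extreme points and f = 7p + 2q:
  (0, 45) → f = 90
  (26/27, 1150/27) → f = 2482/27
The feasible region has finitely many vertices and no improving ray; the minimum is 90 at (0, 45).

bounded optimum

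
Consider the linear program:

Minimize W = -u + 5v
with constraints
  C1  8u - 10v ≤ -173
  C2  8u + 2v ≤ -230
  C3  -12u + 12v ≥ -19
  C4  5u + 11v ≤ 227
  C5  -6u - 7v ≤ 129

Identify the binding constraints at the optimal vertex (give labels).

C2 and C5

Corner points and W = -u + 5v:
  (-1492/39, 1483/39) → W = 2969/13
  (-338/11, 87/11) → W = 773/11
  (-3008/31, 2007/31) → W = 13043/31

The minimum is at (-338/11, 87/11). Substituting into each constraint, equality holds for C2 and C5; the remaining constraints have slack.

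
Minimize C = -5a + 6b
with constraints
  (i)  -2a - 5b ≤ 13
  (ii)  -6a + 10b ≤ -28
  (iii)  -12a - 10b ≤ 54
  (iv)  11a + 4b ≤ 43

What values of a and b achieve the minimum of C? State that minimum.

a = 267/47, b = -229/47, minimum C = -2709/47

Feasible corners and C = -5a + 6b:
  (1/5, -67/25) → C = -427/25
  (267/47, -229/47) → C = -2709/47
  (271/67, -25/67) → C = -1505/67

The binding constraints are -2a - 5b = 13 and 11a + 4b = 43.
Solving simultaneously gives a = 267/47, b = -229/47.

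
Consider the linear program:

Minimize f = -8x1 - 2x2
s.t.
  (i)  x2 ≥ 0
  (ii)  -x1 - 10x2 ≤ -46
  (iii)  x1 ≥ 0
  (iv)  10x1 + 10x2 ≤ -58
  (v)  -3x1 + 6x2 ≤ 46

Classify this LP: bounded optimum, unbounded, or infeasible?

infeasible

The boundaries x2 = 0 and -x1 - 10x2 = -46 meet at (46, 0), but that point violates 10x1 + 10x2 ≤ -58. Every candidate vertex is excluded by some other constraint, so the feasible region is empty.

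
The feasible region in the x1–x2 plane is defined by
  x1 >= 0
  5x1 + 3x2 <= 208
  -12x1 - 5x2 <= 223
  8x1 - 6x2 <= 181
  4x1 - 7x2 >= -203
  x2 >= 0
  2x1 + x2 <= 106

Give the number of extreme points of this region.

The feasible vertices (each the meet of two boundaries and inside every other half-plane) are:
  (0, 29)
  (0, 0)
  (199/6, 253/18)
  (847/47, 1847/47)
  (181/8, 0)

5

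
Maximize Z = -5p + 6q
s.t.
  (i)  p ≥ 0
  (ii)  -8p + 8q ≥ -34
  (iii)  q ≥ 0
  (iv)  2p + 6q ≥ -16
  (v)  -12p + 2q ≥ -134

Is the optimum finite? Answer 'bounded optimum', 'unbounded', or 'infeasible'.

unbounded

From the feasible point (0, 0), moving in the direction (0, 1) keeps every constraint satisfied while Z increases without bound.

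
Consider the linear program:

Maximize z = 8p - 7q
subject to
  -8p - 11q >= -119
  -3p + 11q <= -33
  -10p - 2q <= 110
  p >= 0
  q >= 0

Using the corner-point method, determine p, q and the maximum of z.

Extreme points and z = 8p - 7q:
  (152/11, 93/121) → z = 12725/121
  (119/8, 0) → z = 119
  (11, 0) → z = 88

The optimum lies where -8p - 11q = -119 and q = 0.
Solving simultaneously gives p = 119/8, q = 0.

p = 119/8, q = 0, maximum z = 119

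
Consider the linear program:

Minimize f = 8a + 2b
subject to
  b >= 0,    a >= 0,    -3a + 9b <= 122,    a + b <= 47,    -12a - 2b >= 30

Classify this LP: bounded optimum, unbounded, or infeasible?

infeasible

The boundaries b = 0 and a = 0 meet at (0, 0), but that point violates -12a - 2b ≥ 30. Every candidate vertex is excluded by some other constraint, so the feasible region is empty.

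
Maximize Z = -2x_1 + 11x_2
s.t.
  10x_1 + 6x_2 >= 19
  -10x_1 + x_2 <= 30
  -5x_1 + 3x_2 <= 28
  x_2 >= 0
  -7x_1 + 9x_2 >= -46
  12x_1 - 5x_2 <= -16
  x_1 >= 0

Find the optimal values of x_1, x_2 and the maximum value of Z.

x_1 = 92/11, x_2 = 256/11, maximum Z = 2632/11

Vertices and Z = -2x_1 + 11x_2:
  (92/11, 256/11) → Z = 2632/11
  (0, 28/3) → Z = 308/3
  (0, 16/5) → Z = 176/5

The binding constraints are -5x_1 + 3x_2 = 28 and 12x_1 - 5x_2 = -16.
Solving simultaneously gives x_1 = 92/11, x_2 = 256/11.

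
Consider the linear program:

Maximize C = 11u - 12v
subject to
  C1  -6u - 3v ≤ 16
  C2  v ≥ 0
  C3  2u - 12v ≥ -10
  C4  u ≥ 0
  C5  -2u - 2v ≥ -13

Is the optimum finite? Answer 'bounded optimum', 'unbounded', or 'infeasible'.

bounded optimum

Vertices and C = 11u - 12v:
  (0, 0) → C = 0
  (13/2, 0) → C = 143/2
  (0, 5/6) → C = -10
  (34/7, 23/14) → C = 236/7
The feasible region has finitely many vertices and no improving ray; the maximum is 143/2 at (13/2, 0).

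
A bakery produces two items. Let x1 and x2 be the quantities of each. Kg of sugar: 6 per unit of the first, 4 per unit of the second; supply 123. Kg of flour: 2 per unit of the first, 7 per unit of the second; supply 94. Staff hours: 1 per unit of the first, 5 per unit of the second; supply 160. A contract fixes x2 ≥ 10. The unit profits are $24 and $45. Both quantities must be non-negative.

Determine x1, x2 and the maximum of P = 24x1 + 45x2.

x1 = 12, x2 = 10, maximum P = 738

Vertices and P = 24x1 + 45x2:
  (0, 94/7) → P = 4230/7
  (0, 10) → P = 450
  (12, 10) → P = 738

At the optimal vertex, 2x1 + 7x2 = 94 and x2 = 10.
Solving simultaneously gives x1 = 12, x2 = 10.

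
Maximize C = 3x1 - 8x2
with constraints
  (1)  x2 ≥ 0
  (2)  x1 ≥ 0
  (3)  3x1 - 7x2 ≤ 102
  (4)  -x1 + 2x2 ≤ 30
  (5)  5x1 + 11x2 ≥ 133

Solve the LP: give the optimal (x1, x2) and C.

x1 = 34, x2 = 0, maximum C = 102

Extreme points and C = 3x1 - 8x2:
  (34, 0) → C = 102
  (133/5, 0) → C = 399/5
  (0, 15) → C = -120
  (0, 133/11) → C = -1064/11
The feasible region is unbounded (it extends along (2, 1), (7, 3)), but C strictly decreases along every unbounded feasible direction, so there is no improving ray and the maximum is attained at a vertex.

At the optimal vertex, x2 = 0 and 3x1 - 7x2 = 102.
Solving simultaneously gives x1 = 34, x2 = 0.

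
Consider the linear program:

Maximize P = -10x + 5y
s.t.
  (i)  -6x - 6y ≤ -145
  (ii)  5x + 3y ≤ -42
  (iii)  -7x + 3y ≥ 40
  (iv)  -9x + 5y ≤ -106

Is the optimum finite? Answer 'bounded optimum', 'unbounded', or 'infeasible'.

infeasible

The boundaries -6x - 6y = -145 and 5x + 3y = -42 meet at (-229/4, 977/12), but that point violates -9x + 5y ≤ -106. Every candidate vertex is excluded by some other constraint, so the feasible region is empty.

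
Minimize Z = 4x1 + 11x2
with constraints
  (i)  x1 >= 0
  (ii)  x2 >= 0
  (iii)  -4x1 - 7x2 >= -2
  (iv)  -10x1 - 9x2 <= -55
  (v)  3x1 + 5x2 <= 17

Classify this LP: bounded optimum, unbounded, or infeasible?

The boundaries x1 = 0 and x2 = 0 meet at (0, 0), but that point violates -10x1 - 9x2 ≤ -55. Every candidate vertex is excluded by some other constraint, so the feasible region is empty.

infeasible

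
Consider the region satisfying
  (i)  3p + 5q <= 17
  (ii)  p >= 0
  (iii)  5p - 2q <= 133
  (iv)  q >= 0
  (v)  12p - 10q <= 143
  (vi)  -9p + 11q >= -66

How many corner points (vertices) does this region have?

3

The feasible vertices (each the meet of two boundaries and inside every other half-plane) are:
  (0, 17/5)
  (17/3, 0)
  (0, 0)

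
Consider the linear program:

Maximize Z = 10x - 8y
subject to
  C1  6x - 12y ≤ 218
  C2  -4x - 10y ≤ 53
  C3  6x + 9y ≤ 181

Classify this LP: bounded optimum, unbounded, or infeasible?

Vertices and Z = 10x - 8y:
  (386/27, -595/54) → Z = 2080/9
  (689/21, -37/21) → Z = 7186/21
The feasible region has finitely many vertices and no improving ray; the maximum is 7186/21 at (689/21, -37/21).

bounded optimum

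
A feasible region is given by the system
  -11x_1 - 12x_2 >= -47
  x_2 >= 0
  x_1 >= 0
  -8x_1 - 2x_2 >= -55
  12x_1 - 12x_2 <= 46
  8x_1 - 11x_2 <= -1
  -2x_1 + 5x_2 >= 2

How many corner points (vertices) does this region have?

4

The feasible vertices (each the meet of two boundaries and inside every other half-plane) are:
  (0, 47/12)
  (505/217, 387/217)
  (0, 2/5)
  (17/18, 7/9)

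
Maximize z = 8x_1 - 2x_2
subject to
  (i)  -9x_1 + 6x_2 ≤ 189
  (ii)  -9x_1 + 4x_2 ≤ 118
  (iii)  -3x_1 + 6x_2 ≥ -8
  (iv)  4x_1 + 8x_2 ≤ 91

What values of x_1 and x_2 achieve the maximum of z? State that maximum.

Extreme points and z = 8x_1 - 2x_2:
  (-370/21, -71/7) → z = -362/3
  (-145/22, 1291/88) → z = -3611/44
  (305/24, 241/48) → z = 733/8

x_1 = 305/24, x_2 = 241/48, maximum z = 733/8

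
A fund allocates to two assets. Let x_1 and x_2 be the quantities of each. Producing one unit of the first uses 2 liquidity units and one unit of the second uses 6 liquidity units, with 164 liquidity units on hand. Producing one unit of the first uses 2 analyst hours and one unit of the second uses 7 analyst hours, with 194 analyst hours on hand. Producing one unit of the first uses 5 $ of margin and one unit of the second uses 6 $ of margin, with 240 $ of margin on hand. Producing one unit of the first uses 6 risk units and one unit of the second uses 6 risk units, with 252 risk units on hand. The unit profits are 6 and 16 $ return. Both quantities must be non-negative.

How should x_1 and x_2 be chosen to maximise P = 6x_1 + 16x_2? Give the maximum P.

Extreme points and P = 6x_1 + 16x_2:
  (0, 0) → P = 0
  (0, 82/3) → P = 1312/3
  (42, 0) → P = 252
  (22, 20) → P = 452

At the optimal vertex, 2x_1 + 6x_2 = 164 and 6x_1 + 6x_2 = 252.
Solving simultaneously gives x_1 = 22, x_2 = 20.

x_1 = 22, x_2 = 20, maximum P = 452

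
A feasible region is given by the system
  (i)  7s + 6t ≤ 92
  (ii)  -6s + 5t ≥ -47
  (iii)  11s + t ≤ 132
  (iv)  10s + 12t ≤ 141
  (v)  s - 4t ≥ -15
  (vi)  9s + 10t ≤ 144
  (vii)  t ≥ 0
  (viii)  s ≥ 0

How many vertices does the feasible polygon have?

Of the 28 pairwise boundary intersections, those satisfying every inequality are:
  (1269/122, 188/61)
  (47/6, 0)
  (96/13, 291/52)
  (0, 15/4)
  (0, 0)

5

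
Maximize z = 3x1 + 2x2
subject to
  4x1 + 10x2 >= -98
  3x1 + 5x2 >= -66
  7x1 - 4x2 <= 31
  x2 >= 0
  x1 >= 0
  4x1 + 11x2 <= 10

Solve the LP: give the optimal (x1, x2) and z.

Corner points and z = 3x1 + 2x2:
  (0, 0) → z = 0
  (5/2, 0) → z = 15/2
  (0, 10/11) → z = 20/11

The binding constraints are x2 = 0 and 4x1 + 11x2 = 10.
Solving simultaneously gives x1 = 5/2, x2 = 0.

x1 = 5/2, x2 = 0, maximum z = 15/2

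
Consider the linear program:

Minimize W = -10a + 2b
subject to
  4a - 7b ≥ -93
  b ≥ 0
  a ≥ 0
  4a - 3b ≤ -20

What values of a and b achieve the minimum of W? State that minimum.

a = 139/16, b = 73/4, minimum W = -403/8

Vertices and W = -10a + 2b:
  (0, 93/7) → W = 186/7
  (139/16, 73/4) → W = -403/8
  (0, 20/3) → W = 40/3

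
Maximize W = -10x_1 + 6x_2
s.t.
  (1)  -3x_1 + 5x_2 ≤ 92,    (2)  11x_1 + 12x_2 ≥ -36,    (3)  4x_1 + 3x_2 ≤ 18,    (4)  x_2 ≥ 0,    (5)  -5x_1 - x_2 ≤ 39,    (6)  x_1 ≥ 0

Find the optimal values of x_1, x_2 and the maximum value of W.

Feasible corners and W = -10x_1 + 6x_2:
  (9/2, 0) → W = -45
  (0, 6) → W = 36
  (0, 0) → W = 0

At the optimal vertex, 4x_1 + 3x_2 = 18 and x_1 = 0.
Solving simultaneously gives x_1 = 0, x_2 = 6.

x_1 = 0, x_2 = 6, maximum W = 36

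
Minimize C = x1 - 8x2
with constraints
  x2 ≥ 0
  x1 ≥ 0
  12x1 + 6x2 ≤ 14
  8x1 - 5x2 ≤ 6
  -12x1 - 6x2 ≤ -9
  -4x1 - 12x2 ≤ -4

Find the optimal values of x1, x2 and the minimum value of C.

Feasible corners and C = x1 - 8x2:
  (0, 7/3) → C = -56/3
  (0, 3/2) → C = -12
  (53/54, 10/27) → C = -107/54
  (23/29, 2/29) → C = 7/29
  (7/10, 1/10) → C = -1/10

x1 = 0, x2 = 7/3, minimum C = -56/3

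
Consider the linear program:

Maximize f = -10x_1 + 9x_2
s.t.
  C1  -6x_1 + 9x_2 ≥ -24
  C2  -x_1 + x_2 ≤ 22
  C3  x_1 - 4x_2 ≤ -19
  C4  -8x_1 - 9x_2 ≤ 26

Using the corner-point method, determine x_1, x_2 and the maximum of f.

Vertices and f = -10x_1 + 9x_2:
  (89/5, 46/5) → f = -476/5
  (-224/17, 150/17) → f = 3590/17
  (-275/41, 126/41) → f = 3884/41
The feasible region is unbounded (it extends along (1, 1), (3, 2)), but f strictly decreases along every unbounded feasible direction, so there is no improving ray and the maximum is attained at a vertex.

x_1 = -224/17, x_2 = 150/17, maximum f = 3590/17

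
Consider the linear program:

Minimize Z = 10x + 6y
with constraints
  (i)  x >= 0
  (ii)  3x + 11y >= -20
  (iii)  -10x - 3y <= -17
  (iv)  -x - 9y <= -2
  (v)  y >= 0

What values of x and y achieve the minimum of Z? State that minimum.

x = 49/29, y = 1/29, minimum Z = 496/29

Corner points and Z = 10x + 6y:
  (0, 17/3) → Z = 34
  (49/29, 1/29) → Z = 496/29
  (2, 0) → Z = 20
The feasible region is unbounded (it extends along (0, 1), (1, 0)), but Z strictly increases along every unbounded feasible direction, so there is no improving ray and the minimum is attained at a vertex.

The binding constraints are -10x - 3y = -17 and -x - 9y = -2.
Solving simultaneously gives x = 49/29, y = 1/29.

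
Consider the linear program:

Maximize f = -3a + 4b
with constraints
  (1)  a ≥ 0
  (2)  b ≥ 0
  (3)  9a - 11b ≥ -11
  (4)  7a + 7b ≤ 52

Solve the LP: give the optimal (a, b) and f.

a = 99/28, b = 109/28, maximum f = 139/28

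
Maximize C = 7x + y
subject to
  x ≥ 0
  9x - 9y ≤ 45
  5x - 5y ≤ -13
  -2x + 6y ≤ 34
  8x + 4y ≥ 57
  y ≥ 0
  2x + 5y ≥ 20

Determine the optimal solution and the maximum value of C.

Extreme points and C = 7x + y:
  (23/5, 36/5) → C = 197/5
  (233/60, 389/60) → C = 101/3
  (103/28, 193/28) → C = 457/14

The binding constraints are 5x - 5y = -13 and -2x + 6y = 34.
Solving simultaneously gives x = 23/5, y = 36/5.

x = 23/5, y = 36/5, maximum C = 197/5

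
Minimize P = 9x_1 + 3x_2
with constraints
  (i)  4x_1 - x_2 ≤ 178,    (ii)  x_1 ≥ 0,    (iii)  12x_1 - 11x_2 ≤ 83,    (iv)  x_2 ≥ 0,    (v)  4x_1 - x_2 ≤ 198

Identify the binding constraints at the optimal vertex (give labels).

(ii) and (iv)

Feasible corners and P = 9x_1 + 3x_2:
  (1875/32, 451/8) → P = 22287/32
  (0, 0) → P = 0
  (83/12, 0) → P = 249/4
The feasible region is unbounded (it extends along (0, 1), (1, 4)), but P strictly increases along every unbounded feasible direction, so there is no improving ray and the minimum is attained at a vertex.

The minimum is at (0, 0). Substituting into each constraint, equality holds for (ii) and (iv); the remaining constraints have slack.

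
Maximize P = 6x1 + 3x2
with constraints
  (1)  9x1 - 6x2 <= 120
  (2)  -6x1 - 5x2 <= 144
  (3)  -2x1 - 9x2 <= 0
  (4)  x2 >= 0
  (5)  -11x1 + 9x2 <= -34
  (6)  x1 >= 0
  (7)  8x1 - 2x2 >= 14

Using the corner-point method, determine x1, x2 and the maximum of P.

Feasible corners and P = 6x1 + 3x2:
  (40/3, 0) → P = 80
  (292/5, 338/5) → P = 2766/5
  (34/11, 0) → P = 204/11

x1 = 292/5, x2 = 338/5, maximum P = 2766/5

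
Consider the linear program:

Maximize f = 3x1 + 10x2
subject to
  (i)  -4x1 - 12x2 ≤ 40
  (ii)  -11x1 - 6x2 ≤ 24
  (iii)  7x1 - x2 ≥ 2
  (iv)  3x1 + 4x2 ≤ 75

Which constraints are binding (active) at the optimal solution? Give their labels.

(iii) and (iv)

Extreme points and f = 3x1 + 10x2:
  (-2/11, -36/11) → f = -366/11
  (53, -21) → f = -51
  (83/31, 519/31) → f = 5439/31

The maximum is at (83/31, 519/31). Substituting into each constraint, equality holds for (iii) and (iv); the remaining constraints have slack.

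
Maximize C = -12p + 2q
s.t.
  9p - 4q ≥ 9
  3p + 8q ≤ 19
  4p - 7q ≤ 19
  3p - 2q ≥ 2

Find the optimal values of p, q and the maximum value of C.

Feasible corners and C = -12p + 2q:
  (-13/47, -135/47) → C = -114/47
  (5/3, 3/2) → C = -17
  (285/53, 19/53) → C = -3382/53
  (9/5, 17/10) → C = -91/5

The optimum lies where 9p - 4q = 9 and 4p - 7q = 19.
Solving simultaneously gives p = -13/47, q = -135/47.

p = -13/47, q = -135/47, maximum C = -114/47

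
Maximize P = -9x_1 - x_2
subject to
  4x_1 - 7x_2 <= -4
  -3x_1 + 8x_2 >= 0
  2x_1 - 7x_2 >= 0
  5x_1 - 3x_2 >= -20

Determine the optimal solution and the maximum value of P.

x_1 = -160/31, x_2 = -60/31, maximum P = 1500/31

Corner points and P = -9x_1 - x_2:
  (-32/11, -12/11) → P = 300/11
  (-2, -4/7) → P = 130/7
  (-160/31, -60/31) → P = 1500/31
  (-140/29, -40/29) → P = 1300/29

The binding constraints are -3x_1 + 8x_2 = 0 and 5x_1 - 3x_2 = -20.
Solving simultaneously gives x_1 = -160/31, x_2 = -60/31.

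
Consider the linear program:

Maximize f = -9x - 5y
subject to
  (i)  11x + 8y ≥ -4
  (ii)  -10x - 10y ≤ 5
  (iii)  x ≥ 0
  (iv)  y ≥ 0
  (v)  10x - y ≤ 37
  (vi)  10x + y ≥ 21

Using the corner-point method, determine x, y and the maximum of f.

x = 21/10, y = 0, maximum f = -189/10

Extreme points and f = -9x - 5y:
  (0, 21) → f = -105
  (37/10, 0) → f = -333/10
  (21/10, 0) → f = -189/10
The feasible region is unbounded (it extends along (0, 1), (1, 10)), but f strictly decreases along every unbounded feasible direction, so there is no improving ray and the maximum is attained at a vertex.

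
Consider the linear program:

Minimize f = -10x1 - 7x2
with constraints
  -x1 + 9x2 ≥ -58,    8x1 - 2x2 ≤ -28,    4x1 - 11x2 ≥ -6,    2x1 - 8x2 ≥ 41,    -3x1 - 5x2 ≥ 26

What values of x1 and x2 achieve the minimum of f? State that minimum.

x1 = -51/10, x2 = -32/5, minimum f = 479/5

Corner points and f = -10x1 - 7x2:
  (-184/35, -246/35) → f = 3562/35
  (-19/2, -15/2) → f = 295/2
  (-51/10, -32/5) → f = 479/5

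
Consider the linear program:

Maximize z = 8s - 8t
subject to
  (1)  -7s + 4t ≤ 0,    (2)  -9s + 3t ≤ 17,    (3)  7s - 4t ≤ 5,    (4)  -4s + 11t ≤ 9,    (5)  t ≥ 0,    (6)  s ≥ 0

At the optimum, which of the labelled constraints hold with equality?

(3) and (5)

Vertices and z = 8s - 8t:
  (36/61, 63/61) → z = -216/61
  (0, 0) → z = 0
  (91/61, 83/61) → z = 64/61
  (5/7, 0) → z = 40/7

The maximum is at (5/7, 0). Substituting into each constraint, equality holds for (3) and (5); the remaining constraints have slack.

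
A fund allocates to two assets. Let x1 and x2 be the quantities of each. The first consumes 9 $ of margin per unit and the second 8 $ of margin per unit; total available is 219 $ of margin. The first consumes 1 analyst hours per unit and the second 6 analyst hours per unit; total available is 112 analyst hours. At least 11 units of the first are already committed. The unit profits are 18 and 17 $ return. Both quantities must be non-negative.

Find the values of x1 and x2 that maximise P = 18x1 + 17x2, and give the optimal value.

Corner points and P = 18x1 + 17x2:
  (73/3, 0) → P = 438
  (11, 0) → P = 198
  (11, 15) → P = 453

x1 = 11, x2 = 15, maximum P = 453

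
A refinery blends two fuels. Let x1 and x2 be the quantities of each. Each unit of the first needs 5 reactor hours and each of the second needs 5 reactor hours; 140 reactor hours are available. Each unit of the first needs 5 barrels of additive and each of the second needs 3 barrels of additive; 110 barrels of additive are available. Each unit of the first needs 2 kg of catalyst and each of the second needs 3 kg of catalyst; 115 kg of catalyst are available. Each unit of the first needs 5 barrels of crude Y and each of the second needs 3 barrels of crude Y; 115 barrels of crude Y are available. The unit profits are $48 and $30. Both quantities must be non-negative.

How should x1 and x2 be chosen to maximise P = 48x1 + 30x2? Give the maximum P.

x1 = 13, x2 = 15, maximum P = 1074

Feasible corners and P = 48x1 + 30x2:
  (0, 0) → P = 0
  (0, 28) → P = 840
  (22, 0) → P = 1056
  (13, 15) → P = 1074

The binding constraints are 5x1 + 5x2 = 140 and 5x1 + 3x2 = 110.
Solving simultaneously gives x1 = 13, x2 = 15.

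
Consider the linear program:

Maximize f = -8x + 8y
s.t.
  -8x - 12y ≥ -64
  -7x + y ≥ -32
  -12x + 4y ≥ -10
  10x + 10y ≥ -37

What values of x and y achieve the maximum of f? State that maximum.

x = -271/10, y = 117/5, maximum f = 404

Extreme points and f = -8x + 8y:
  (47/22, 43/11) → f = 156/11
  (-271/10, 117/5) → f = 404
  (-3/10, -17/5) → f = -124/5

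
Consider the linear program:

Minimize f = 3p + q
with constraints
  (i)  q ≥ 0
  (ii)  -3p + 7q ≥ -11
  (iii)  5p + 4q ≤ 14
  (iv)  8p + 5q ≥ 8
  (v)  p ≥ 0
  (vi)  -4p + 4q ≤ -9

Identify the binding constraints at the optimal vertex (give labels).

Feasible corners and f = 3p + q:
  (14/5, 0) → f = 42/5
  (9/4, 0) → f = 27/4
  (23/9, 11/36) → f = 287/36

The minimum is at (9/4, 0). Substituting into each constraint, equality holds for (i) and (vi); the remaining constraints have slack.

(i) and (vi)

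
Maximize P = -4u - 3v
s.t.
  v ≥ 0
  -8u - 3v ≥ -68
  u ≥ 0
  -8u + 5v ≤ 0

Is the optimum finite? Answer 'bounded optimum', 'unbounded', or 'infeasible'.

Vertices and P = -4u - 3v:
  (17/2, 0) → P = -34
  (0, 0) → P = 0
  (85/16, 17/2) → P = -187/4
The feasible region has finitely many vertices and no improving ray; the maximum is 0 at (0, 0).

bounded optimum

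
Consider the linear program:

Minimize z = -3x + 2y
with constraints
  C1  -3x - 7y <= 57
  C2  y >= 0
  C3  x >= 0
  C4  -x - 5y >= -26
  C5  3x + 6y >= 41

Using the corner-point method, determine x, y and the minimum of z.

Extreme points and z = -3x + 2y:
  (26, 0) → z = -78
  (41/3, 0) → z = -41
  (49/9, 37/9) → z = -73/9

x = 26, y = 0, minimum z = -78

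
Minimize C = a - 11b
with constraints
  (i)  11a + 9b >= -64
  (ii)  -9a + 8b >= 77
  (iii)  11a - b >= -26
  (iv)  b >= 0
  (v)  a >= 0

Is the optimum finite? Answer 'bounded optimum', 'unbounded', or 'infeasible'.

unbounded

From the feasible point (0, 77/8), moving in the direction (1, 11) keeps every constraint satisfied while C decreases without bound.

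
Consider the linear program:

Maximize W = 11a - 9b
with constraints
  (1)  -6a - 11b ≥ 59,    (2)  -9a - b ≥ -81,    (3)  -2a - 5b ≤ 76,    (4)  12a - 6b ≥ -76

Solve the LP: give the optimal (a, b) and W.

Extreme points and W = 11a - 9b:
  (950/93, -339/31) → W = 19603/93
  (-85/12, -3/2) → W = -773/12
  (481/43, -846/43) → W = 12905/43
  (-209/18, -95/9) → W = -589/18

The optimum lies where -9a - b = -81 and -2a - 5b = 76.
Solving simultaneously gives a = 481/43, b = -846/43.

a = 481/43, b = -846/43, maximum W = 12905/43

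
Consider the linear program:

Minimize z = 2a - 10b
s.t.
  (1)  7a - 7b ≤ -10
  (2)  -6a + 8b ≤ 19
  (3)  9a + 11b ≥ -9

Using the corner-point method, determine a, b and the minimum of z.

a = 53/14, b = 73/14, minimum z = -312/7

Extreme points and z = 2a - 10b:
  (53/14, 73/14) → z = -312/7
  (-173/140, 27/140) → z = -22/5
  (-281/138, 39/46) → z = -866/69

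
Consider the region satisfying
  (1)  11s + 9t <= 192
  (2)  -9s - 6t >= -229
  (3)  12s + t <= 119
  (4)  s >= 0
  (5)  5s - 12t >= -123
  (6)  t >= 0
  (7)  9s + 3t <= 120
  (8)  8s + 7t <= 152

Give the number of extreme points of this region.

Intersecting each pair of boundary lines and keeping only the points that satisfy every inequality leaves:
  (879/97, 995/97)
  (399/59, 771/59)
  (119/12, 0)
  (0, 41/4)
  (0, 0)

5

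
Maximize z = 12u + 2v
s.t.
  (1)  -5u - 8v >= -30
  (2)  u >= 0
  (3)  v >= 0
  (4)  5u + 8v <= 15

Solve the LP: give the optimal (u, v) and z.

u = 3, v = 0, maximum z = 36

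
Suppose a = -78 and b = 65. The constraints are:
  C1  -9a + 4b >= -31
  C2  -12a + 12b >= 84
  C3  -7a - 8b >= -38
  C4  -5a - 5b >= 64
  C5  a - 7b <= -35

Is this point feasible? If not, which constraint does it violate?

C1: 962 ≥ -31 ✓
C2: 1716 ≥ 84 ✓
C3: 26 ≥ -38 ✓
C4: 65 ≥ 64 ✓
C5: -533 ≤ -35 ✓

feasible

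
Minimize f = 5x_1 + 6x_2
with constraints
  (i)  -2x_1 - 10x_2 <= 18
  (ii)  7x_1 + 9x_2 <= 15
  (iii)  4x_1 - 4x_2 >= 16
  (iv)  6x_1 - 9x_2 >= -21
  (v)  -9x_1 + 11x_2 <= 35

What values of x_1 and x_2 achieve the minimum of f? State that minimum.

x_1 = 11/6, x_2 = -13/6, minimum f = -23/6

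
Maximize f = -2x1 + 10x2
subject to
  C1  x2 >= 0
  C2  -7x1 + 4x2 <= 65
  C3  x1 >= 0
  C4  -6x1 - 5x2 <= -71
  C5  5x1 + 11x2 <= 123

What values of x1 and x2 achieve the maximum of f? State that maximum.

Extreme points and f = -2x1 + 10x2:
  (71/6, 0) → f = -71/3
  (123/5, 0) → f = -246/5
  (166/41, 383/41) → f = 3498/41

The optimum lies where -6x1 - 5x2 = -71 and 5x1 + 11x2 = 123.
Solving simultaneously gives x1 = 166/41, x2 = 383/41.

x1 = 166/41, x2 = 383/41, maximum f = 3498/41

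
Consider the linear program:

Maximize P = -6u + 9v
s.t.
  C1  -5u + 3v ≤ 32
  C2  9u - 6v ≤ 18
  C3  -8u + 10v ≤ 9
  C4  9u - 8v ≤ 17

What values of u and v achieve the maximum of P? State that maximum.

u = 39/7, v = 75/14, maximum P = 207/14

Corner points and P = -6u + 9v:
  (-293/26, -211/26) → P = -141/26
  (-307/13, -373/13) → P = -1515/13
  (39/7, 75/14) → P = 207/14
  (7/3, 1/2) → P = -19/2

At the optimal vertex, 9u - 6v = 18 and -8u + 10v = 9.
Solving simultaneously gives u = 39/7, v = 75/14.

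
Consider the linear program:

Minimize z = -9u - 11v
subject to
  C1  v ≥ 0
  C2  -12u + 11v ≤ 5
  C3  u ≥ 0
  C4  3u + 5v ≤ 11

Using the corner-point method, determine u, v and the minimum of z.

Corner points and z = -9u - 11v:
  (0, 0) → z = 0
  (11/3, 0) → z = -33
  (0, 5/11) → z = -5
  (32/31, 49/31) → z = -827/31

u = 11/3, v = 0, minimum z = -33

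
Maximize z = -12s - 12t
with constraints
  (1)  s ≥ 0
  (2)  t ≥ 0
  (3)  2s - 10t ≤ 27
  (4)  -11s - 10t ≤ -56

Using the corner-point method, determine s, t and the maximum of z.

s = 56/11, t = 0, maximum z = -672/11

Extreme points and z = -12s - 12t:
  (0, 28/5) → z = -336/5
  (27/2, 0) → z = -162
  (56/11, 0) → z = -672/11
The feasible region is unbounded (it extends along (0, 1), (5, 1)), but z strictly decreases along every unbounded feasible direction, so there is no improving ray and the maximum is attained at a vertex.

At the optimal vertex, t = 0 and -11s - 10t = -56.
Solving simultaneously gives s = 56/11, t = 0.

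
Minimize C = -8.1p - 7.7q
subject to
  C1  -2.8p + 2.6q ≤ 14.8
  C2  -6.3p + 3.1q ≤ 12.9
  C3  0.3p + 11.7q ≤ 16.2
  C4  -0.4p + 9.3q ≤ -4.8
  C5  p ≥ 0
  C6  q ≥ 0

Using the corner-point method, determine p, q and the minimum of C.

p = 54, q = 0, minimum C = -437.4

Extreme points and C = -8.1p - 7.7q:
  (2298/83, 56/83) → C = -19045/83
  (54, 0) → C = -2187/5
  (12, 0) → C = -486/5

The optimum lies where 0.3p + 11.7q = 16.2 and q = 0.
Solving simultaneously gives p = 54, q = 0.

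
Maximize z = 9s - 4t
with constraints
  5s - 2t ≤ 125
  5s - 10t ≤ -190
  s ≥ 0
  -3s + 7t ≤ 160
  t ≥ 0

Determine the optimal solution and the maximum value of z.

s = 163/4, t = 315/8, maximum z = 837/4

Corner points and z = 9s - 4t:
  (163/4, 315/8) → z = 837/4
  (1195/29, 1175/29) → z = 6055/29
  (0, 19) → z = -76
  (0, 160/7) → z = -640/7

At the optimal vertex, 5s - 2t = 125 and 5s - 10t = -190.
Solving simultaneously gives s = 163/4, t = 315/8.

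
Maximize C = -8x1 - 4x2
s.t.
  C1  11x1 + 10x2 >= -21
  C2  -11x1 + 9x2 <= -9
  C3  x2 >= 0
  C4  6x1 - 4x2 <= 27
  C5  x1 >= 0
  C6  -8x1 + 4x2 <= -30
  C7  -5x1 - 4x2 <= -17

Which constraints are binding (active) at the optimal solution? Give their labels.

C3 and C6

Corner points and C = -8x1 - 4x2:
  (207/10, 243/10) → C = -1314/5
  (117/14, 129/14) → C = -726/7
  (9/2, 0) → C = -36
  (15/4, 0) → C = -30

The maximum is at (15/4, 0). Substituting into each constraint, equality holds for C3 and C6; the remaining constraints have slack.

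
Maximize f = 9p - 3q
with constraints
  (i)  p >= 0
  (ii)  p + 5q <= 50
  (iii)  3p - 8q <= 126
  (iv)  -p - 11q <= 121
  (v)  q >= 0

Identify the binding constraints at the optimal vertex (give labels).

(ii) and (iii)

Extreme points and f = 9p - 3q:
  (0, 10) → f = -30
  (0, 0) → f = 0
  (1030/23, 24/23) → f = 9198/23
  (42, 0) → f = 378

The maximum is at (1030/23, 24/23). Substituting into each constraint, equality holds for (ii) and (iii); the remaining constraints have slack.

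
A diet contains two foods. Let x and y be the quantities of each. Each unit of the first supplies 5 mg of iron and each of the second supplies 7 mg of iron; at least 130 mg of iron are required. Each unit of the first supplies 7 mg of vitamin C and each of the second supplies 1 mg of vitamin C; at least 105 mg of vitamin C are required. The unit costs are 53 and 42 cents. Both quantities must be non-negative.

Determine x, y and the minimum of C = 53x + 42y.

x = 55/4, y = 35/4, minimum C = 4385/4

The feasible region is unbounded (it extends along (0, 1), (1, 0)), but C strictly increases along every unbounded feasible direction, so there is no improving ray and the minimum is attained at a vertex.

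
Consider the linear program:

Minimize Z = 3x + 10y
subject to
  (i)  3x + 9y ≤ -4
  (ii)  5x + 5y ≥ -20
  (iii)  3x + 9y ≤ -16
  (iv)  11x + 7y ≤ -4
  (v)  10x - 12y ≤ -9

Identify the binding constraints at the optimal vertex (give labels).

(ii) and (v)

Vertices and Z = 3x + 10y:
  (-10/3, -2/3) → Z = -50/3
  (-57/22, -31/22) → Z = -481/22
  (-13/6, -19/18) → Z = -307/18

The minimum is at (-57/22, -31/22). Substituting into each constraint, equality holds for (ii) and (v); the remaining constraints have slack.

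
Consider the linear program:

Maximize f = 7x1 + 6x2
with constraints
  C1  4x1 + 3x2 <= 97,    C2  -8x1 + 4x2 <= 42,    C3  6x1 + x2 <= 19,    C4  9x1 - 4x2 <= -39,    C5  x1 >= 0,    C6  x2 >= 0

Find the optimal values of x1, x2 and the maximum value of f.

x1 = 17/16, x2 = 101/8, maximum f = 1331/16

Vertices and f = 7x1 + 6x2:
  (17/16, 101/8) → f = 1331/16
  (0, 21/2) → f = 63
  (37/33, 135/11) → f = 2689/33
  (0, 39/4) → f = 117/2

The optimum lies where -8x1 + 4x2 = 42 and 6x1 + x2 = 19.
Solving simultaneously gives x1 = 17/16, x2 = 101/8.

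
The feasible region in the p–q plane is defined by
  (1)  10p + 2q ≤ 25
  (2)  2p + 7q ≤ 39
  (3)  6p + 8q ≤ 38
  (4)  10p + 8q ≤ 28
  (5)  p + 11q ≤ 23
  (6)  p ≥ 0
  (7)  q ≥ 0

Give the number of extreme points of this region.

5

The feasible vertices (each the meet of two boundaries and inside every other half-plane) are:
  (12/5, 1/2)
  (5/2, 0)
  (62/51, 101/51)
  (0, 23/11)
  (0, 0)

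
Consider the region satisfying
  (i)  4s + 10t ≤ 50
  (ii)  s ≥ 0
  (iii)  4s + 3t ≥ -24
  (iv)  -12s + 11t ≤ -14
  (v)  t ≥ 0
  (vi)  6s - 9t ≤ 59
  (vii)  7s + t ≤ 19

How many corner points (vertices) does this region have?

3

The feasible vertices (each the meet of two boundaries and inside every other half-plane) are:
  (7/6, 0)
  (223/89, 130/89)
  (19/7, 0)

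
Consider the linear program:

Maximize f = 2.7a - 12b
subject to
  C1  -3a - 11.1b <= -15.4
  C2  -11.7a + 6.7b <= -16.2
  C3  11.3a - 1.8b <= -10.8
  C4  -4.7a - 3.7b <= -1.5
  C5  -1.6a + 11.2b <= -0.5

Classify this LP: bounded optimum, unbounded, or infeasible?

The boundaries -3a - 11.1b = -15.4 and -1.6a + 11.2b = -0.5 meet at (17803/5136, 1157/2568), but that point violates 11.3a - 1.8b ≤ -10.8. Every candidate vertex is excluded by some other constraint, so the feasible region is empty.

infeasible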